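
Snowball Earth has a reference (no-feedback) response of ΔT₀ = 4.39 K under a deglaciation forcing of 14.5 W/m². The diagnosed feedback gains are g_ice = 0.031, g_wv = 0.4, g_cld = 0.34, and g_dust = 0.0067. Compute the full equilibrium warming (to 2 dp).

Total gain g = 0.031 + 0.4 + 0.34 + 0.0067 = 0.7777.
Amplification A = 1/(1 − 0.7777) = 4.498.
ΔT = 4.39 × 4.498 = 19.75 K.

19.75 K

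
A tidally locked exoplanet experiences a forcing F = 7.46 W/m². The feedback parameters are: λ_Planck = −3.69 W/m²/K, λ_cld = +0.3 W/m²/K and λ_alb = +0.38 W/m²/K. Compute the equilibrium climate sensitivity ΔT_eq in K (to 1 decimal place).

2.5 K

Net feedback parameter λ = (−3.69) + (+0.3) + (+0.38) = -3.01 W/m²/K.
ΔT = −F/λ = −7.46/(-3.01) = 2.5 K.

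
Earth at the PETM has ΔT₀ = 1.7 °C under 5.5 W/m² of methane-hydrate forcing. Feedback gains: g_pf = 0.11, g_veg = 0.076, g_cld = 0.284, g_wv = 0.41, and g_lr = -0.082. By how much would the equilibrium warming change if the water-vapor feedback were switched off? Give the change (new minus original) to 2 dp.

-5.64 °C

Original: g = 0.798, ΔT = 1.7/(1−0.798) = 8.4158 °C.
Without water-vapor: g' = 0.388, ΔT' = 1.7/(1−0.388) = 2.7778 °C.
Change = 2.7778 − 8.4158 = -5.64 °C.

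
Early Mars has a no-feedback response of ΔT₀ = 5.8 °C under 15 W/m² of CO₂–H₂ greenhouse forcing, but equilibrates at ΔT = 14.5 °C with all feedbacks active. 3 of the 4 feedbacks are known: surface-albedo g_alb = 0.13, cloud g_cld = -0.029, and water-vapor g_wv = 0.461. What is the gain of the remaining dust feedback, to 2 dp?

0.04

Amplification A = ΔT/ΔT₀ = 14.5/5.8 = 2.5.
Total gain g = 1 − 1/A = 1 − 1/2.5 = 0.6.
Known gains sum to 0.13 − 0.029 + 0.461 = 0.562.
g_dust = 0.6 − 0.562 = 0.04.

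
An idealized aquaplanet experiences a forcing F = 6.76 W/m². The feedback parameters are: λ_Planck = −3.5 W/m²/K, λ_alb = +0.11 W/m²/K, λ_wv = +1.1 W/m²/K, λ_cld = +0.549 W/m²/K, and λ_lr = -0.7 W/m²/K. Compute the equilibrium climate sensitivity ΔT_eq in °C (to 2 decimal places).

2.77 °C

Net feedback parameter λ = (−3.5) + (+0.11) + (+1.1) + (+0.549) + (-0.7) = -2.441 W/m²/K.
ΔT = −F/λ = −6.76/(-2.441) = 2.77 °C.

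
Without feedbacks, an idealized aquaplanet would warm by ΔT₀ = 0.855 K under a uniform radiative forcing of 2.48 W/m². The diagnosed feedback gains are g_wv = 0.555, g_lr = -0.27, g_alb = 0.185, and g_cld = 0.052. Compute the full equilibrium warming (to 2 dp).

Total gain g = 0.555 − 0.27 + 0.185 + 0.052 = 0.522.
Amplification A = 1/(1 − 0.522) = 2.092.
ΔT = 0.855 × 2.092 = 1.79 K.

1.79 K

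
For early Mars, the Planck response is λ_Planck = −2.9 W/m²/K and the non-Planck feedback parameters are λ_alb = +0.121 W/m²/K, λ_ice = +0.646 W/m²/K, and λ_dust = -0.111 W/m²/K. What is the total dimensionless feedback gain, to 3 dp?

0.226

Convert to gains: g_alb = 0.121/2.9 = 0.04172; g_ice = 0.646/2.9 = 0.2228; g_dust = -0.111/2.9 = -0.03828.
Total gain g = 0.22624.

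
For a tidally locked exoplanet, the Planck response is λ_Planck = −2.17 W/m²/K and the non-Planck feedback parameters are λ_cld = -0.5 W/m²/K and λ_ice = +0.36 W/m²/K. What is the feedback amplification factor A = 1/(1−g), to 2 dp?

Convert to gains: g_cld = -0.5/2.17 = -0.2304; g_ice = 0.36/2.17 = 0.1659.
Total gain g = -0.0645.
A = 1/(1 + 0.0645) = 0.94.

0.94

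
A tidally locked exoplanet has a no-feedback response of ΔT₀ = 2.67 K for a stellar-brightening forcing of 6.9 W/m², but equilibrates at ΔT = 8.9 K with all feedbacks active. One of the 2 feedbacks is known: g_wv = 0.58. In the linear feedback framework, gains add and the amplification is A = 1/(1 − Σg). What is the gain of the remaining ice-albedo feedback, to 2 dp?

0.12

Amplification A = ΔT/ΔT₀ = 8.9/2.67 = 3.333.
Total gain g = 1 − 1/A = 1 − 1/3.333 = 0.7.
The known gain is 0.58.
g_ice = 0.7 − 0.58 = 0.12.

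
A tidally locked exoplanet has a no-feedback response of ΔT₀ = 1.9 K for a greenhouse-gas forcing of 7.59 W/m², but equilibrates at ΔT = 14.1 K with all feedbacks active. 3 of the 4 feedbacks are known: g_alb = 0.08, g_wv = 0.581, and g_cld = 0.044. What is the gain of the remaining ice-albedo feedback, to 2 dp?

0.16

Amplification A = ΔT/ΔT₀ = 14.1/1.9 = 7.421.
Total gain g = 1 − 1/A = 1 − 1/7.421 = 0.8652.
Known gains sum to 0.08 + 0.581 + 0.044 = 0.705.
g_ice = 0.8652 − 0.705 = 0.16.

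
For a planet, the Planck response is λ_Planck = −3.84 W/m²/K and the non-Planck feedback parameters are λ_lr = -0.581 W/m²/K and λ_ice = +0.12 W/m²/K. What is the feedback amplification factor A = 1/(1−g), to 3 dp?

Convert to gains: g_lr = -0.581/3.84 = -0.1513; g_ice = 0.12/3.84 = 0.03125.
Total gain g = -0.12005.
A = 1/(1 + 0.12005) = 0.893.

0.893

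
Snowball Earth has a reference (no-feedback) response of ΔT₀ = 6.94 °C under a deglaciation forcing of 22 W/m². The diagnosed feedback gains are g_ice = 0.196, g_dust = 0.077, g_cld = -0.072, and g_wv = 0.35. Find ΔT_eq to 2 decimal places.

Total gain g = 0.196 + 0.077 − 0.072 + 0.35 = 0.551.
Amplification A = 1/(1 − 0.551) = 2.227.
ΔT = 6.94 × 2.227 = 15.46 °C.

15.46 °C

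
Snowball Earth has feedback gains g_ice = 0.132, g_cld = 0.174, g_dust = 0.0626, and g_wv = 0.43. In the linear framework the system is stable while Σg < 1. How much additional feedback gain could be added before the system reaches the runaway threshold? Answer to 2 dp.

Current total gain = 0.132 + 0.174 + 0.0626 + 0.43 = 0.7986.
Margin to runaway = 1 − 0.7986 = 0.20.

0.20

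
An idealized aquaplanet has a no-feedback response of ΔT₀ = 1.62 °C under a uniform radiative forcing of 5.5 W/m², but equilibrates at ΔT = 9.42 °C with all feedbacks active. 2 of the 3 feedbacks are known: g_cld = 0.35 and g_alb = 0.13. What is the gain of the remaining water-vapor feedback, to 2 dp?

Amplification A = ΔT/ΔT₀ = 9.42/1.62 = 5.815.
Total gain g = 1 − 1/A = 1 − 1/5.815 = 0.828.
Known gains sum to 0.35 + 0.13 = 0.48.
g_wv = 0.828 − 0.48 = 0.35.

0.35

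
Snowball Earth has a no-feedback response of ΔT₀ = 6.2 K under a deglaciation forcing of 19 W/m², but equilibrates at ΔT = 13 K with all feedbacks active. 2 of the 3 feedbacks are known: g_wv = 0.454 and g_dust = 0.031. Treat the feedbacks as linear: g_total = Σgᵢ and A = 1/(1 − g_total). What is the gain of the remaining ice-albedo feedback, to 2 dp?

Amplification A = ΔT/ΔT₀ = 13/6.2 = 2.097.
Total gain g = 1 − 1/A = 1 − 1/2.097 = 0.5231.
Known gains sum to 0.454 + 0.031 = 0.485.
g_ice = 0.5231 − 0.485 = 0.04.

0.04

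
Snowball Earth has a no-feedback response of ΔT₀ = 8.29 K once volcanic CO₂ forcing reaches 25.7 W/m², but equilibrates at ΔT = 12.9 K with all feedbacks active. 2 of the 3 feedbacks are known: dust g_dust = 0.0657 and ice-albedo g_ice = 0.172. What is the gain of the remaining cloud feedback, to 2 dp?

Amplification A = ΔT/ΔT₀ = 12.9/8.29 = 1.556.
Total gain g = 1 − 1/A = 1 − 1/1.556 = 0.3573.
Known gains sum to 0.0657 + 0.172 = 0.2377.
g_cld = 0.3573 − 0.2377 = 0.12.

0.12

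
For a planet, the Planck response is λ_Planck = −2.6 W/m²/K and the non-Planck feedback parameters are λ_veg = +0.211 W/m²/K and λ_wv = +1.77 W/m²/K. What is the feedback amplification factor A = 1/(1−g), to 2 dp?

4.20

Convert to gains: g_veg = 0.211/2.6 = 0.08115; g_wv = 1.77/2.6 = 0.6808.
Total gain g = 0.76195.
A = 1/(1 − 0.76195) = 4.20.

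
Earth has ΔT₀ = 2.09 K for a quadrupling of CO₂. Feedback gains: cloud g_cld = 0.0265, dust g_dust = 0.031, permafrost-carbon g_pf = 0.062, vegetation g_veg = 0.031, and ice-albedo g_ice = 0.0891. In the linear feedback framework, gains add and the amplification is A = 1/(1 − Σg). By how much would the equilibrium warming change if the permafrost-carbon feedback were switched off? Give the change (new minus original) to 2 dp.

Original: g = 0.2396, ΔT = 2.09/(1−0.2396) = 2.7486 K.
Without permafrost-carbon: g' = 0.1776, ΔT' = 2.09/(1−0.1776) = 2.5413 K.
Change = 2.5413 − 2.7486 = -0.21 K.

-0.21 K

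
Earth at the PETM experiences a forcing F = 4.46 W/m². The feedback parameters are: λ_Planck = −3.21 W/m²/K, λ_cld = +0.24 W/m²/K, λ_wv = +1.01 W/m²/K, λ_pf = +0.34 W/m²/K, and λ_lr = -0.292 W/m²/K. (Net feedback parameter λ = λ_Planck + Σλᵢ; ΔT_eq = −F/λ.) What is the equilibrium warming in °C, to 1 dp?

Net feedback parameter λ = (−3.21) + (+0.24) + (+1.01) + (+0.34) + (-0.292) = -1.912 W/m²/K.
ΔT = −F/λ = −4.46/(-1.912) = 2.3 °C.

2.3 °C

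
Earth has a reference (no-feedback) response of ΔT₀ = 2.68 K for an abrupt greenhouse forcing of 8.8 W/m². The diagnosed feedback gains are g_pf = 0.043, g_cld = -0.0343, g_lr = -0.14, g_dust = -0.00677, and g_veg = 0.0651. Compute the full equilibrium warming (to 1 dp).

Total gain g = 0.043 − 0.0343 − 0.14 − 0.00677 + 0.0651 = -0.07297.
Amplification A = 1/(1 + 0.07297) = 0.932.
ΔT = 2.68 × 0.932 = 2.5 K.

2.5 K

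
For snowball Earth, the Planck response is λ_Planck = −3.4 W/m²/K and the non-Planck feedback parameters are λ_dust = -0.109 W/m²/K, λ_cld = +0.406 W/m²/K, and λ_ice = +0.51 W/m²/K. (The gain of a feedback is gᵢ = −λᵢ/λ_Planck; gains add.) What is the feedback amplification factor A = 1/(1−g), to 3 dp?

1.311

Convert to gains: g_dust = -0.109/3.4 = -0.03206; g_cld = 0.406/3.4 = 0.1194; g_ice = 0.51/3.4 = 0.15.
Total gain g = 0.23734.
A = 1/(1 − 0.23734) = 1.311.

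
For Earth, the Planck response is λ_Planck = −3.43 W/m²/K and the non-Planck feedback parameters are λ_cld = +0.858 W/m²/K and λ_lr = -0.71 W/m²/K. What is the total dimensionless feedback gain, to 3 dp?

0.043

Convert to gains: g_cld = 0.858/3.43 = 0.2501; g_lr = -0.71/3.43 = -0.207.
Total gain g = 0.0431.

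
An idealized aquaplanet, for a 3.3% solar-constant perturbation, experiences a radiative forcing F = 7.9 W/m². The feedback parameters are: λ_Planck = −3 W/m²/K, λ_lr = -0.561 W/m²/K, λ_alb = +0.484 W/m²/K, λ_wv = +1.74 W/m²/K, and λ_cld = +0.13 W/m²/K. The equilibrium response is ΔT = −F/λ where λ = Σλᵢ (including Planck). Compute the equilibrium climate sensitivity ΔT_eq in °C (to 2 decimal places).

Net feedback parameter λ = (−3) + (-0.561) + (+0.484) + (+1.74) + (+0.13) = -1.207 W/m²/K.
ΔT = −F/λ = −7.9/(-1.207) = 6.55 °C.

6.55 °C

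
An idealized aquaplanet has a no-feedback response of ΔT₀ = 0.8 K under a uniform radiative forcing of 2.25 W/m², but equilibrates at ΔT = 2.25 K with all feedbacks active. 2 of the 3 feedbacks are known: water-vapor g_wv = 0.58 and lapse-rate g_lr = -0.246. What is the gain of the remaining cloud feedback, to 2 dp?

Amplification A = ΔT/ΔT₀ = 2.25/0.8 = 2.812.
Total gain g = 1 − 1/A = 1 − 1/2.812 = 0.6444.
Known gains sum to 0.58 − 0.246 = 0.334.
g_cld = 0.6444 − 0.334 = 0.31.

0.31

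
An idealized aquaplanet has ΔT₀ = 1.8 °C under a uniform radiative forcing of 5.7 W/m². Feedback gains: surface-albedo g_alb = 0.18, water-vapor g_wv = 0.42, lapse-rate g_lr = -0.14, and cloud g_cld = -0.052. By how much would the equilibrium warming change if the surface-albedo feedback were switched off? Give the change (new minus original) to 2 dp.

Original: g = 0.408, ΔT = 1.8/(1−0.408) = 3.0405 °C.
Without surface-albedo: g' = 0.228, ΔT' = 1.8/(1−0.228) = 2.3316 °C.
Change = 2.3316 − 3.0405 = -0.71 °C.

-0.71 °C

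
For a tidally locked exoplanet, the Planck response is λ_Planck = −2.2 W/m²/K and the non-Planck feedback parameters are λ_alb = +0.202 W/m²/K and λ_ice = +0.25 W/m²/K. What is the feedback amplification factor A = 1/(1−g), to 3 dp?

1.259

Convert to gains: g_alb = 0.202/2.2 = 0.09182; g_ice = 0.25/2.2 = 0.1136.
Total gain g = 0.20542.
A = 1/(1 − 0.20542) = 1.259.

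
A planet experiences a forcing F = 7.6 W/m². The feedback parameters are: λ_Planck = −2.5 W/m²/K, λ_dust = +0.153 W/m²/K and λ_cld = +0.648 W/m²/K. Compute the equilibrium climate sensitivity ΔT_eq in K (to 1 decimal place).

4.5 K

Net feedback parameter λ = (−2.5) + (+0.153) + (+0.648) = -1.699 W/m²/K.
ΔT = −F/λ = −7.6/(-1.699) = 4.5 K.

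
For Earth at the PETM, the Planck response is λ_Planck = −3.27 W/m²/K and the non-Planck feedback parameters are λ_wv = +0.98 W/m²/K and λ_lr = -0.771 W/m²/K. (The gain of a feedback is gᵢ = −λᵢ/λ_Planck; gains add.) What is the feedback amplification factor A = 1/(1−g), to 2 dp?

Convert to gains: g_wv = 0.98/3.27 = 0.2997; g_lr = -0.771/3.27 = -0.2358.
Total gain g = 0.0639.
A = 1/(1 − 0.0639) = 1.07.

1.07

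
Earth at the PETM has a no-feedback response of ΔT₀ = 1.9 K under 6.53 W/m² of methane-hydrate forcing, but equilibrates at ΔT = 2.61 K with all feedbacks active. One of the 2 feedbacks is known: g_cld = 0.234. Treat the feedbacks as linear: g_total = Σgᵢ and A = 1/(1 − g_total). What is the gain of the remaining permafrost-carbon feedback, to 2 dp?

Amplification A = ΔT/ΔT₀ = 2.61/1.9 = 1.374.
Total gain g = 1 − 1/A = 1 − 1/1.374 = 0.2722.
The known gain is 0.234.
g_pf = 0.2722 − 0.234 = 0.04.

0.04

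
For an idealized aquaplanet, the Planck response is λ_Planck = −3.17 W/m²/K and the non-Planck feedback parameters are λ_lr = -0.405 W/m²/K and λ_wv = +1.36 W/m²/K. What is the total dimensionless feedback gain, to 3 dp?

Convert to gains: g_lr = -0.405/3.17 = -0.1278; g_wv = 1.36/3.17 = 0.429.
Total gain g = 0.3012.

0.301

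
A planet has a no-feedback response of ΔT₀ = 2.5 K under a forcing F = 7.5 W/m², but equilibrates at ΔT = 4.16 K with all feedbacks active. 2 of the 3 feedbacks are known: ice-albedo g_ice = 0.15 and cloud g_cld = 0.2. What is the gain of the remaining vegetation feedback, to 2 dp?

Amplification A = ΔT/ΔT₀ = 4.16/2.5 = 1.664.
Total gain g = 1 − 1/A = 1 − 1/1.664 = 0.399.
Known gains sum to 0.15 + 0.2 = 0.35.
g_veg = 0.399 − 0.35 = 0.05.

0.05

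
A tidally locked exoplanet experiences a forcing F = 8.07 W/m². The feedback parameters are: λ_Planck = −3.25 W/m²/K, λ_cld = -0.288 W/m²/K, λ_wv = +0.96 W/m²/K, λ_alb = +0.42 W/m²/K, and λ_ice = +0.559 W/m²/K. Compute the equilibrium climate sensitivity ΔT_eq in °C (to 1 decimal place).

5.0 °C

Net feedback parameter λ = (−3.25) + (-0.288) + (+0.96) + (+0.42) + (+0.559) = -1.599 W/m²/K.
ΔT = −F/λ = −8.07/(-1.599) = 5.0 °C.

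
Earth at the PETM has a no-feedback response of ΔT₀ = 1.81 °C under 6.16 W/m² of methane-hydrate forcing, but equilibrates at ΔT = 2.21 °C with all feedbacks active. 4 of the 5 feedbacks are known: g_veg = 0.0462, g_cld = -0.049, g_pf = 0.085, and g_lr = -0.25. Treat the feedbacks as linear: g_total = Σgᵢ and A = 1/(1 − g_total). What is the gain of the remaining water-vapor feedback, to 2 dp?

0.35

Amplification A = ΔT/ΔT₀ = 2.21/1.81 = 1.221.
Total gain g = 1 − 1/A = 1 − 1/1.221 = 0.181.
Known gains sum to 0.0462 − 0.049 + 0.085 − 0.25 = -0.1678.
g_wv = 0.181 + 0.1678 = 0.35.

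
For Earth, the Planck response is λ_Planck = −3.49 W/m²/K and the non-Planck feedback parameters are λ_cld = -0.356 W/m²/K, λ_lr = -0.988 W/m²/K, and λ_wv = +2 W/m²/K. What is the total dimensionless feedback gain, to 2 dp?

0.19

Convert to gains: g_cld = -0.356/3.49 = -0.102; g_lr = -0.988/3.49 = -0.2831; g_wv = 2/3.49 = 0.5731.
Total gain g = 0.188.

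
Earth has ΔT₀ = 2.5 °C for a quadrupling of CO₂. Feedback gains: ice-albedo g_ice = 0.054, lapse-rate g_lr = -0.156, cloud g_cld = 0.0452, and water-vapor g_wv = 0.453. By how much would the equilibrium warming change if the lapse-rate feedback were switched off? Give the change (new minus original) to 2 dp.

1.44 °C

Original: g = 0.3962, ΔT = 2.5/(1−0.3962) = 4.1404 °C.
Without lapse-rate: g' = 0.5522, ΔT' = 2.5/(1−0.5522) = 5.5828 °C.
Change = 5.5828 − 4.1404 = 1.44 °C.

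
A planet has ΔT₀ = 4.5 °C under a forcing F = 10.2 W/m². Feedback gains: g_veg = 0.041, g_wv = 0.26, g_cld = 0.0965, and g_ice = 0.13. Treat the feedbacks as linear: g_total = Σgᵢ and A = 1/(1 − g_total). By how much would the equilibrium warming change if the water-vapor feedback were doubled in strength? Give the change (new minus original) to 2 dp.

Original: g = 0.5275, ΔT = 4.5/(1−0.5275) = 9.5238 °C.
With doubled water-vapor: g' = 0.7875, ΔT' = 4.5/(1−0.7875) = 21.1765 °C.
Change = 21.1765 − 9.5238 = 11.65 °C.

11.65 °C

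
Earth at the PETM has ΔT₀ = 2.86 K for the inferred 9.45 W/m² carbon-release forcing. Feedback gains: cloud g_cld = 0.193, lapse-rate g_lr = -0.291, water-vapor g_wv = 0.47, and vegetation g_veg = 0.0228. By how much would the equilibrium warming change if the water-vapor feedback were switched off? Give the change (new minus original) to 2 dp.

-2.07 K

Original: g = 0.3948, ΔT = 2.86/(1−0.3948) = 4.7257 K.
Without water-vapor: g' = -0.0752, ΔT' = 2.86/(1+0.0752) = 2.6600 K.
Change = 2.6600 − 4.7257 = -2.07 K.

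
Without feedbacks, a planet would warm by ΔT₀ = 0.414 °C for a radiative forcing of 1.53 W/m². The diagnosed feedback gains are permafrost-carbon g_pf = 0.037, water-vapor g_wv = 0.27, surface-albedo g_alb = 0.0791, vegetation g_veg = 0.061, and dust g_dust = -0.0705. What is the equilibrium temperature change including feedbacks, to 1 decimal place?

Total gain g = 0.037 + 0.27 + 0.0791 + 0.061 − 0.0705 = 0.3766.
Amplification A = 1/(1 − 0.3766) = 1.604.
ΔT = 0.414 × 1.604 = 0.7 °C.

0.7 °C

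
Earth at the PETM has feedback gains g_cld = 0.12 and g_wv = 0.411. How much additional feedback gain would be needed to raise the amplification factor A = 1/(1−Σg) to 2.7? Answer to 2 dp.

Current total gain = 0.531.
Target gain for A = 2.7: g* = 1 − 1/2.7 = 0.6296.
Additional gain needed = 0.6296 − 0.531 = 0.10.

0.10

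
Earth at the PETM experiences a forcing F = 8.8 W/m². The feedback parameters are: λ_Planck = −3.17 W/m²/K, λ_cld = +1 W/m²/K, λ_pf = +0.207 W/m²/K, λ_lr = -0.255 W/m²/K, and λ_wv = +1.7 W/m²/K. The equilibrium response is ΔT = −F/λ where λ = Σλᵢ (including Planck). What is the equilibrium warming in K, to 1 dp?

17.0 K

Net feedback parameter λ = (−3.17) + (+1) + (+0.207) + (-0.255) + (+1.7) = -0.518 W/m²/K.
ΔT = −F/λ = −8.8/(-0.518) = 17.0 K.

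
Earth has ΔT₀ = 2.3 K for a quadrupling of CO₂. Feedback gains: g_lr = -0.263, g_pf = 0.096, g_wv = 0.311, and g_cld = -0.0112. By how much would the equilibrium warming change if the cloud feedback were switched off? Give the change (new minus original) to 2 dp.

Original: g = 0.1328, ΔT = 2.3/(1−0.1328) = 2.6522 K.
Without cloud: g' = 0.144, ΔT' = 2.3/(1−0.144) = 2.6869 K.
Change = 2.6869 − 2.6522 = 0.03 K.

0.03 K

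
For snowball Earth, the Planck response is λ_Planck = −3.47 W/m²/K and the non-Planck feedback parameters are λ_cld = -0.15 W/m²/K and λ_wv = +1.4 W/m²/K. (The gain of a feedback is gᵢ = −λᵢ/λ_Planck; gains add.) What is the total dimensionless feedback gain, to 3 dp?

0.360

Convert to gains: g_cld = -0.15/3.47 = -0.04323; g_wv = 1.4/3.47 = 0.4035.
Total gain g = 0.36027.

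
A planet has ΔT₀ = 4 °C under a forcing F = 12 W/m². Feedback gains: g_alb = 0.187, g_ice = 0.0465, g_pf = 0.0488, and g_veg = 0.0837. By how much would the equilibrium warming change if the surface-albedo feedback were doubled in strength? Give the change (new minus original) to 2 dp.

Original: g = 0.366, ΔT = 4/(1−0.366) = 6.3091 °C.
With doubled surface-albedo: g' = 0.553, ΔT' = 4/(1−0.553) = 8.9485 °C.
Change = 8.9485 − 6.3091 = 2.64 °C.

2.64 °C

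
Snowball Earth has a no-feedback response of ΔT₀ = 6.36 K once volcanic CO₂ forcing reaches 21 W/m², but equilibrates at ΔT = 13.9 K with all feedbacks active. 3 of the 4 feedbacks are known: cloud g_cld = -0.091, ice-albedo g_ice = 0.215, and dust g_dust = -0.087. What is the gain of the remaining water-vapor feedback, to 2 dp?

Amplification A = ΔT/ΔT₀ = 13.9/6.36 = 2.186.
Total gain g = 1 − 1/A = 1 − 1/2.186 = 0.5425.
Known gains sum to -0.091 + 0.215 − 0.087 = 0.037.
g_wv = 0.5425 − 0.037 = 0.51.

0.51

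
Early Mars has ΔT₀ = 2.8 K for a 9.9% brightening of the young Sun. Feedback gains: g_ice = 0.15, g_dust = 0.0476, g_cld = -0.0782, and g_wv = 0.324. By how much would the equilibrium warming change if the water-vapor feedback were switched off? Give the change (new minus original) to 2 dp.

Original: g = 0.4434, ΔT = 2.8/(1−0.4434) = 5.0305 K.
Without water-vapor: g' = 0.1194, ΔT' = 2.8/(1−0.1194) = 3.1797 K.
Change = 3.1797 − 5.0305 = -1.85 K.

-1.85 K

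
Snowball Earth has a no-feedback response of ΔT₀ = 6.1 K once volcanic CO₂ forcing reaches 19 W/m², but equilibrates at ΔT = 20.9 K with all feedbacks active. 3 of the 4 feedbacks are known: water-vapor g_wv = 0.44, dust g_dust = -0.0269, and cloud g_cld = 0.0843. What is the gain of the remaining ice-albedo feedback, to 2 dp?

Amplification A = ΔT/ΔT₀ = 20.9/6.1 = 3.426.
Total gain g = 1 − 1/A = 1 − 1/3.426 = 0.7081.
Known gains sum to 0.44 − 0.0269 + 0.0843 = 0.4974.
g_ice = 0.7081 − 0.4974 = 0.21.

0.21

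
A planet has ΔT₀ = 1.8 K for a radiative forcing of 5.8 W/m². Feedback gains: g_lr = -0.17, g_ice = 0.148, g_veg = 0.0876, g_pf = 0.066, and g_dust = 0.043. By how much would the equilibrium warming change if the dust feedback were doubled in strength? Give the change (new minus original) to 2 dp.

Original: g = 0.1746, ΔT = 1.8/(1−0.1746) = 2.1808 K.
With doubled dust: g' = 0.2176, ΔT' = 1.8/(1−0.2176) = 2.3006 K.
Change = 2.3006 − 2.1808 = 0.12 K.

0.12 K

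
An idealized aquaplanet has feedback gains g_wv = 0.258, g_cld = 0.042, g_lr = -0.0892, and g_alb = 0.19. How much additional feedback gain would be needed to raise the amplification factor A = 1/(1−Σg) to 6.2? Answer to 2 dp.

0.44

Current total gain = 0.4008.
Target gain for A = 6.2: g* = 1 − 1/6.2 = 0.8387.
Additional gain needed = 0.8387 − 0.4008 = 0.44.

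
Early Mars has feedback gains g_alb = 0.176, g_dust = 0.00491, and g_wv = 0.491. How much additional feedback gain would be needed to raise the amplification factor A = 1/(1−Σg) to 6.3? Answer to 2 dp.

0.17

Current total gain = 0.67191.
Target gain for A = 6.3: g* = 1 − 1/6.3 = 0.8413.
Additional gain needed = 0.8413 − 0.67191 = 0.17.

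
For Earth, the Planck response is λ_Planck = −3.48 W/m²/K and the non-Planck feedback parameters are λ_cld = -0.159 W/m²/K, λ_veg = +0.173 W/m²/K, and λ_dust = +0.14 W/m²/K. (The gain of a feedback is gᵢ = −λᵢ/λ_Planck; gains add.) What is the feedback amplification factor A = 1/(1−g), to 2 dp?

1.05

Convert to gains: g_cld = -0.159/3.48 = -0.04569; g_veg = 0.173/3.48 = 0.04971; g_dust = 0.14/3.48 = 0.04023.
Total gain g = 0.04425.
A = 1/(1 − 0.04425) = 1.05.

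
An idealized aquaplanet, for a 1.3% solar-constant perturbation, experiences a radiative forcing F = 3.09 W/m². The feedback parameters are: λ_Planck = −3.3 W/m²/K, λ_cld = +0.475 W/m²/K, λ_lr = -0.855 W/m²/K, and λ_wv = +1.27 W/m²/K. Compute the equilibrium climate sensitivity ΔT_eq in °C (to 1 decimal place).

1.3 °C

Net feedback parameter λ = (−3.3) + (+0.475) + (-0.855) + (+1.27) = -2.41 W/m²/K.
ΔT = −F/λ = −3.09/(-2.41) = 1.3 °C.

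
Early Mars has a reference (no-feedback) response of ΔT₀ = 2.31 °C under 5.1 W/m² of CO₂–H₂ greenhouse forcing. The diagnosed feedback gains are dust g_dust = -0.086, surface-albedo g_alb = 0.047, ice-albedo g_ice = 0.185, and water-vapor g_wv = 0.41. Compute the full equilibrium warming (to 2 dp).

Total gain g = -0.086 + 0.047 + 0.185 + 0.41 = 0.556.
Amplification A = 1/(1 − 0.556) = 2.252.
ΔT = 2.31 × 2.252 = 5.20 °C.

5.20 °C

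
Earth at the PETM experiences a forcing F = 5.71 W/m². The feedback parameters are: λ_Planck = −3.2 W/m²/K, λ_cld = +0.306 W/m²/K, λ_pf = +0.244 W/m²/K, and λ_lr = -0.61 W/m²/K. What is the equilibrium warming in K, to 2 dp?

Net feedback parameter λ = (−3.2) + (+0.306) + (+0.244) + (-0.61) = -3.26 W/m²/K.
ΔT = −F/λ = −5.71/(-3.26) = 1.75 K.

1.75 K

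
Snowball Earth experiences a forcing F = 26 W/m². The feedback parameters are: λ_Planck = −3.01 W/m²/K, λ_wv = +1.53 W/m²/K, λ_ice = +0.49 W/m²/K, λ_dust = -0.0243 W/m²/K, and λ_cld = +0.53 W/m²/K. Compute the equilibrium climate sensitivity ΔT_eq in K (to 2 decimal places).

Net feedback parameter λ = (−3.01) + (+1.53) + (+0.49) + (-0.0243) + (+0.53) = -0.4843 W/m²/K.
ΔT = −F/λ = −26/(-0.4843) = 53.69 K.

53.69 K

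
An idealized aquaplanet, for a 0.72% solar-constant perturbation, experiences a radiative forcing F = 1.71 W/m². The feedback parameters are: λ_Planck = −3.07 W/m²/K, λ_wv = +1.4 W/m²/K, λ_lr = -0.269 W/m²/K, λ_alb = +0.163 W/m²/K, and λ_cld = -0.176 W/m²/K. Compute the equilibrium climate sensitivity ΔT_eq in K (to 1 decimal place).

Net feedback parameter λ = (−3.07) + (+1.4) + (-0.269) + (+0.163) + (-0.176) = -1.952 W/m²/K.
ΔT = −F/λ = −1.71/(-1.952) = 0.9 K.

0.9 K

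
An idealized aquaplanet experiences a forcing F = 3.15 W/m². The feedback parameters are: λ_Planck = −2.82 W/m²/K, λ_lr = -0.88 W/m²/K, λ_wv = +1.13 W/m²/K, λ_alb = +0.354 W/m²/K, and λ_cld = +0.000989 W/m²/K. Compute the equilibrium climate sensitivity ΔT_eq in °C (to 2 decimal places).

Net feedback parameter λ = (−2.82) + (-0.88) + (+1.13) + (+0.354) + (+0.000989) = -2.215011 W/m²/K.
ΔT = −F/λ = −3.15/(-2.215011) = 1.42 °C.

1.42 °C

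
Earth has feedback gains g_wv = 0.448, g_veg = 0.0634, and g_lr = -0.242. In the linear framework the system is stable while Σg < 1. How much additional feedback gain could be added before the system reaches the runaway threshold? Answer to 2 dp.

0.73

Current total gain = 0.448 + 0.0634 − 0.242 = 0.2694.
Margin to runaway = 1 − 0.2694 = 0.73.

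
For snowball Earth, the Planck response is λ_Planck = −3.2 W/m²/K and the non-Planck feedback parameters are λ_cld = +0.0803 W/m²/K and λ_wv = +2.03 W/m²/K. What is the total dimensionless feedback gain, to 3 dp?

Convert to gains: g_cld = 0.0803/3.2 = 0.02509; g_wv = 2.03/3.2 = 0.6344.
Total gain g = 0.65949.

0.659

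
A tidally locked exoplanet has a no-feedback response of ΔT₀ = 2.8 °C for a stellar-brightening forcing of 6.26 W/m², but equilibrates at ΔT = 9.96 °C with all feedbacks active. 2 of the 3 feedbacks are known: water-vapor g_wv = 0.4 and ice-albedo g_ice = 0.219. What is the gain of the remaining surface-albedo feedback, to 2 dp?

0.10

Amplification A = ΔT/ΔT₀ = 9.96/2.8 = 3.557.
Total gain g = 1 − 1/A = 1 − 1/3.557 = 0.7189.
Known gains sum to 0.4 + 0.219 = 0.619.
g_alb = 0.7189 − 0.619 = 0.10.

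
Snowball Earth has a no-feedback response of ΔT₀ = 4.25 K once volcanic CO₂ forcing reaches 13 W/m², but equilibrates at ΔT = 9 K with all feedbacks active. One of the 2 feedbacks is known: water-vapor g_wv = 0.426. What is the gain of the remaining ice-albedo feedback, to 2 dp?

Amplification A = ΔT/ΔT₀ = 9/4.25 = 2.118.
Total gain g = 1 − 1/A = 1 − 1/2.118 = 0.5279.
The known gain is 0.426.
g_ice = 0.5279 − 0.426 = 0.10.

0.10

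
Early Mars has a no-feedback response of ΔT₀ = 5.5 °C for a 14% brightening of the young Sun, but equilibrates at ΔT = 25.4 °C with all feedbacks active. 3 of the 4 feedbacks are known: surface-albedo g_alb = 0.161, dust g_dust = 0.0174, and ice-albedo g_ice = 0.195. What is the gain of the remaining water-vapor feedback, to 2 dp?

0.41

Amplification A = ΔT/ΔT₀ = 25.4/5.5 = 4.618.
Total gain g = 1 − 1/A = 1 − 1/4.618 = 0.7835.
Known gains sum to 0.161 + 0.0174 + 0.195 = 0.3734.
g_wv = 0.7835 − 0.3734 = 0.41.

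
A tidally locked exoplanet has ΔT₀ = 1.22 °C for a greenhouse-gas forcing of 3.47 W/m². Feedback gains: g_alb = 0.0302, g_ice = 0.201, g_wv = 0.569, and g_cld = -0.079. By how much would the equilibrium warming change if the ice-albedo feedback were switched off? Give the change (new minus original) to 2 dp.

Original: g = 0.7212, ΔT = 1.22/(1−0.7212) = 4.3759 °C.
Without ice-albedo: g' = 0.5202, ΔT' = 1.22/(1−0.5202) = 2.5427 °C.
Change = 2.5427 − 4.3759 = -1.83 °C.

-1.83 °C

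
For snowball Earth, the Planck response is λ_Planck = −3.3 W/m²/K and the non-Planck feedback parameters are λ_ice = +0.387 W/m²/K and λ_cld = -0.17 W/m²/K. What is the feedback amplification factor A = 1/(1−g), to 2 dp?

1.07

Convert to gains: g_ice = 0.387/3.3 = 0.1173; g_cld = -0.17/3.3 = -0.05152.
Total gain g = 0.06578.
A = 1/(1 − 0.06578) = 1.07.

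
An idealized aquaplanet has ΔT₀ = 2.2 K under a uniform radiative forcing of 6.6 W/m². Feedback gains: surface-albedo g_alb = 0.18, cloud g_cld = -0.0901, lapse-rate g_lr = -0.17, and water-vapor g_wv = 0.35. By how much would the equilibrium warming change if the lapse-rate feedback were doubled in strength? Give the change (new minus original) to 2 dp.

Original: g = 0.2699, ΔT = 2.2/(1−0.2699) = 3.0133 K.
With doubled lapse-rate: g' = 0.0999, ΔT' = 2.2/(1−0.0999) = 2.4442 K.
Change = 2.4442 − 3.0133 = -0.57 K.

-0.57 K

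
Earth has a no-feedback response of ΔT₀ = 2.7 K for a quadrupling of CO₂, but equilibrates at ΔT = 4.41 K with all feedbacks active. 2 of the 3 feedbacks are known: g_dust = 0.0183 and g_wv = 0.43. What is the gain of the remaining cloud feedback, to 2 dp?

-0.06

Amplification A = ΔT/ΔT₀ = 4.41/2.7 = 1.633.
Total gain g = 1 − 1/A = 1 − 1/1.633 = 0.3876.
Known gains sum to 0.0183 + 0.43 = 0.4483.
g_cld = 0.3876 − 0.4483 = -0.06.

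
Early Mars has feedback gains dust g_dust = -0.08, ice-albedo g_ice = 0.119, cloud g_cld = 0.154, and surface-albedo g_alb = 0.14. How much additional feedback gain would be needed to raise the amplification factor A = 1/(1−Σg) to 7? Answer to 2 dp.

Current total gain = 0.333.
Target gain for A = 7: g* = 1 − 1/7 = 0.8571.
Additional gain needed = 0.8571 − 0.333 = 0.52.

0.52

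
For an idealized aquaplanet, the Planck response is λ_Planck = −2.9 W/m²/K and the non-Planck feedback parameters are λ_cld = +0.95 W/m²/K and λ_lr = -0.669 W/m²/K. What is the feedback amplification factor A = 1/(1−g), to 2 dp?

Convert to gains: g_cld = 0.95/2.9 = 0.3276; g_lr = -0.669/2.9 = -0.2307.
Total gain g = 0.0969.
A = 1/(1 − 0.0969) = 1.11.

1.11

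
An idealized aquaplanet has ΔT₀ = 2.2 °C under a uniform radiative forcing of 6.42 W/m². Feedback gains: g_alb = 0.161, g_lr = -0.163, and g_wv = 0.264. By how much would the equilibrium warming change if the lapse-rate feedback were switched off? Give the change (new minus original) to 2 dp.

0.85 °C

Original: g = 0.262, ΔT = 2.2/(1−0.262) = 2.9810 °C.
Without lapse-rate: g' = 0.425, ΔT' = 2.2/(1−0.425) = 3.8261 °C.
Change = 3.8261 − 2.9810 = 0.85 °C.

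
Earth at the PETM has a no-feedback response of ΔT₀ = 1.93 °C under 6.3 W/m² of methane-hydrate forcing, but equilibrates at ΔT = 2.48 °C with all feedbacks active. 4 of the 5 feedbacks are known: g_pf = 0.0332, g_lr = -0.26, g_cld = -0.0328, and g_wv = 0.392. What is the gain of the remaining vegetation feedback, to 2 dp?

0.09

Amplification A = ΔT/ΔT₀ = 2.48/1.93 = 1.285.
Total gain g = 1 − 1/A = 1 − 1/1.285 = 0.2218.
Known gains sum to 0.0332 − 0.26 − 0.0328 + 0.392 = 0.1324.
g_veg = 0.2218 − 0.1324 = 0.09.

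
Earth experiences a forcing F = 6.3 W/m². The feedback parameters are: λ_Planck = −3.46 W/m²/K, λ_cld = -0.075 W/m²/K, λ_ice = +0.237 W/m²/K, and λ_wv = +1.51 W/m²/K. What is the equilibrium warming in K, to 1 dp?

Net feedback parameter λ = (−3.46) + (-0.075) + (+0.237) + (+1.51) = -1.788 W/m²/K.
ΔT = −F/λ = −6.3/(-1.788) = 3.5 K.

3.5 K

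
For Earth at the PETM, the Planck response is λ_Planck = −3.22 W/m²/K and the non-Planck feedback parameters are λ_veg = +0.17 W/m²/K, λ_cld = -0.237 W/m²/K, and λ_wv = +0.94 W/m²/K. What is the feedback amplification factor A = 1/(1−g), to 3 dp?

1.372

Convert to gains: g_veg = 0.17/3.22 = 0.0528; g_cld = -0.237/3.22 = -0.0736; g_wv = 0.94/3.22 = 0.2919.
Total gain g = 0.2711.
A = 1/(1 − 0.2711) = 1.372.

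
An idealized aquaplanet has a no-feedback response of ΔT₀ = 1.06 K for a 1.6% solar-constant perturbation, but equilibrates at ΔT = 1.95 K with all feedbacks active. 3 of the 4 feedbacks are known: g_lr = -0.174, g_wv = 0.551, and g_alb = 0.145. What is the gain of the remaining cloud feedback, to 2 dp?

-0.07

Amplification A = ΔT/ΔT₀ = 1.95/1.06 = 1.84.
Total gain g = 1 − 1/A = 1 − 1/1.84 = 0.4565.
Known gains sum to -0.174 + 0.551 + 0.145 = 0.522.
g_cld = 0.4565 − 0.522 = -0.07.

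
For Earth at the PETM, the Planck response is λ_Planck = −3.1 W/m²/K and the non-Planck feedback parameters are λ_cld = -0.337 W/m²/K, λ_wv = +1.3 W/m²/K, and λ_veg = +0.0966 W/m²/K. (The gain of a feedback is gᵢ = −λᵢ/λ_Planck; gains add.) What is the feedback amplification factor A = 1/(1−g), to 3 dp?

1.519

Convert to gains: g_cld = -0.337/3.1 = -0.1087; g_wv = 1.3/3.1 = 0.4194; g_veg = 0.0966/3.1 = 0.03116.
Total gain g = 0.34186.
A = 1/(1 − 0.34186) = 1.519.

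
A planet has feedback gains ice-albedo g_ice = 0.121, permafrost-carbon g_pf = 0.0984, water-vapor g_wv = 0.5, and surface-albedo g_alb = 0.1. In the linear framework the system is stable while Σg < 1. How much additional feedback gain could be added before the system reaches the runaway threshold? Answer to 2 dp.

Current total gain = 0.121 + 0.0984 + 0.5 + 0.1 = 0.8194.
Margin to runaway = 1 − 0.8194 = 0.18.

0.18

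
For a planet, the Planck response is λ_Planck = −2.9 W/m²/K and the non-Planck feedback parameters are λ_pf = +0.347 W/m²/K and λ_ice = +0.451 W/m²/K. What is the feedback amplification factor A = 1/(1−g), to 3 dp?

1.380

Convert to gains: g_pf = 0.347/2.9 = 0.1197; g_ice = 0.451/2.9 = 0.1555.
Total gain g = 0.2752.
A = 1/(1 − 0.2752) = 1.380.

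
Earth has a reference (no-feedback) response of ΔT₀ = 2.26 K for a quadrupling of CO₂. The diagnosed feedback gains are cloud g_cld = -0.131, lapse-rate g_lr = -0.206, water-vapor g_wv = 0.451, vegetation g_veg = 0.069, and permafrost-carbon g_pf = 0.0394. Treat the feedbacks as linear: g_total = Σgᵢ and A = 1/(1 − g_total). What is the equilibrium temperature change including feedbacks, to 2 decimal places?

Total gain g = -0.131 − 0.206 + 0.451 + 0.069 + 0.0394 = 0.2224.
Amplification A = 1/(1 − 0.2224) = 1.286.
ΔT = 2.26 × 1.286 = 2.91 K.

2.91 K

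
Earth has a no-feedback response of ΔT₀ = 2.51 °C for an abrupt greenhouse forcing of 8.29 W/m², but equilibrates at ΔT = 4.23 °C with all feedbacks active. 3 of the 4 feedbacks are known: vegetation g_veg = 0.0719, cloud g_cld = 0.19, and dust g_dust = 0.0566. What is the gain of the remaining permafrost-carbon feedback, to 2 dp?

0.09

Amplification A = ΔT/ΔT₀ = 4.23/2.51 = 1.685.
Total gain g = 1 − 1/A = 1 − 1/1.685 = 0.4065.
Known gains sum to 0.0719 + 0.19 + 0.0566 = 0.3185.
g_pf = 0.4065 − 0.3185 = 0.09.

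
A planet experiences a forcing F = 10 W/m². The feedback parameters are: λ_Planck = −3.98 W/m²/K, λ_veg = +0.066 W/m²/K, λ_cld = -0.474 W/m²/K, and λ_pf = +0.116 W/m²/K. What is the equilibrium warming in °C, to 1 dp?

Net feedback parameter λ = (−3.98) + (+0.066) + (-0.474) + (+0.116) = -4.272 W/m²/K.
ΔT = −F/λ = −10/(-4.272) = 2.3 °C.

2.3 °C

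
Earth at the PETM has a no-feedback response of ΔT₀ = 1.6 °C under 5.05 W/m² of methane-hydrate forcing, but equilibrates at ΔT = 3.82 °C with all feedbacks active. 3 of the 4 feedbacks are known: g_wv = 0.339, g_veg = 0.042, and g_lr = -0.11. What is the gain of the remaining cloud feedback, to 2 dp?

0.31

Amplification A = ΔT/ΔT₀ = 3.82/1.6 = 2.387.
Total gain g = 1 − 1/A = 1 − 1/2.387 = 0.5811.
Known gains sum to 0.339 + 0.042 − 0.11 = 0.271.
g_cld = 0.5811 − 0.271 = 0.31.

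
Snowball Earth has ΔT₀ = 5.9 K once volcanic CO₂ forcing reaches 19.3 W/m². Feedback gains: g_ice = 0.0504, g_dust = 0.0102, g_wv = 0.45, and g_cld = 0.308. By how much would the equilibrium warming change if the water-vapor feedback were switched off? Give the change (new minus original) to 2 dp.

Original: g = 0.8186, ΔT = 5.9/(1−0.8186) = 32.5248 K.
Without water-vapor: g' = 0.3686, ΔT' = 5.9/(1−0.3686) = 9.3443 K.
Change = 9.3443 − 32.5248 = -23.18 K.

-23.18 K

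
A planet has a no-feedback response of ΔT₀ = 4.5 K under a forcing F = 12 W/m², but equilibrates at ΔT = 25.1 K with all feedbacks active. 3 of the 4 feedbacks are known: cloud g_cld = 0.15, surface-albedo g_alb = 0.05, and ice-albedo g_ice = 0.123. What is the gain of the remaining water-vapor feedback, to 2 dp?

0.50

Amplification A = ΔT/ΔT₀ = 25.1/4.5 = 5.578.
Total gain g = 1 − 1/A = 1 − 1/5.578 = 0.8207.
Known gains sum to 0.15 + 0.05 + 0.123 = 0.323.
g_wv = 0.8207 − 0.323 = 0.50.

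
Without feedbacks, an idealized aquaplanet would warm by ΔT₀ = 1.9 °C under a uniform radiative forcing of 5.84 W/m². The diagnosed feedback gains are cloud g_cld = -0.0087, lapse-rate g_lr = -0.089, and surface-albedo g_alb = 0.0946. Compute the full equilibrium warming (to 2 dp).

Total gain g = -0.0087 − 0.089 + 0.0946 = -0.0031.
Amplification A = 1/(1 + 0.0031) = 0.9969.
ΔT = 1.9 × 0.9969 = 1.89 °C.

1.89 °C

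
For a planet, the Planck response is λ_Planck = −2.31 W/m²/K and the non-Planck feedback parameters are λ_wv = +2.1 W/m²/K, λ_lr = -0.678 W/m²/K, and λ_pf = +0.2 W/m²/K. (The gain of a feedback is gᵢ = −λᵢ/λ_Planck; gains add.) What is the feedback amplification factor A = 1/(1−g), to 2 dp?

3.36

Convert to gains: g_wv = 2.1/2.31 = 0.9091; g_lr = -0.678/2.31 = -0.2935; g_pf = 0.2/2.31 = 0.08658.
Total gain g = 0.70218.
A = 1/(1 − 0.70218) = 3.36.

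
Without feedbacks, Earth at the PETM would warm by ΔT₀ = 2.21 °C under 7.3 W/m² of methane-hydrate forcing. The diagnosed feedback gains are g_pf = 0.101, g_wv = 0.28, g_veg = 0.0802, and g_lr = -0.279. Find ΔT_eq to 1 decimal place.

2.7 °C

Total gain g = 0.101 + 0.28 + 0.0802 − 0.279 = 0.1822.
Amplification A = 1/(1 − 0.1822) = 1.223.
ΔT = 2.21 × 1.223 = 2.7 °C.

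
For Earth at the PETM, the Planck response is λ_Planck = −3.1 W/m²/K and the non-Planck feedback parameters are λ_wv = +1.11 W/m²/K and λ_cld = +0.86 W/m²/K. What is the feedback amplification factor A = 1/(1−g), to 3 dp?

2.743

Convert to gains: g_wv = 1.11/3.1 = 0.3581; g_cld = 0.86/3.1 = 0.2774.
Total gain g = 0.6355.
A = 1/(1 − 0.6355) = 2.743.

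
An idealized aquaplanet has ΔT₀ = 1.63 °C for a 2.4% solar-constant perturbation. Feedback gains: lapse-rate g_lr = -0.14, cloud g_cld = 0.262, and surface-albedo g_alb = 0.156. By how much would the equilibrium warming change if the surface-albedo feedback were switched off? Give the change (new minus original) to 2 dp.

-0.40 °C

Original: g = 0.278, ΔT = 1.63/(1−0.278) = 2.2576 °C.
Without surface-albedo: g' = 0.122, ΔT' = 1.63/(1−0.122) = 1.8565 °C.
Change = 1.8565 − 2.2576 = -0.40 °C.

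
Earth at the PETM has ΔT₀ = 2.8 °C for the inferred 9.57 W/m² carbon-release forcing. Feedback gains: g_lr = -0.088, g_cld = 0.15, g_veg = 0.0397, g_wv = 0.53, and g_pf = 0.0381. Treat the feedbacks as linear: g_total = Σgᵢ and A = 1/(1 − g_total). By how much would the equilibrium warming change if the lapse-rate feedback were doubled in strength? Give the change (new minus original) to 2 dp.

Original: g = 0.6698, ΔT = 2.8/(1−0.6698) = 8.4797 °C.
With doubled lapse-rate: g' = 0.5818, ΔT' = 2.8/(1−0.5818) = 6.6954 °C.
Change = 6.6954 − 8.4797 = -1.78 °C.

-1.78 °C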